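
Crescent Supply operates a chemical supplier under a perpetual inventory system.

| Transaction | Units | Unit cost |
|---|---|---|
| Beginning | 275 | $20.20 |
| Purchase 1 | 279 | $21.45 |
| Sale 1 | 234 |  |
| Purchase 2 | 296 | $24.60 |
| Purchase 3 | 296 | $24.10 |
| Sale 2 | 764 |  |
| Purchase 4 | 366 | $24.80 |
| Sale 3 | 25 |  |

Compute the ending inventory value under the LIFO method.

Ending inventory = $11,446.40

Sale 1 (234) [LIFO — newest first]: 234 @ $21.45 = $5,019.30
Sale 2 (764) [LIFO — newest first]: 296 @ $24.10 + 296 @ $24.60 + 45 @ $21.45 + 127 @ $20.20 = $17,945.85
Sale 3 (25) [LIFO — newest first]: 25 @ $24.80 = $620.00
Total COGS = $5,019.30 + $17,945.85 + $620.00 = $23,585.15
Ending inventory: 148 @ $20.20 + 341 @ $24.80 = $11,446.40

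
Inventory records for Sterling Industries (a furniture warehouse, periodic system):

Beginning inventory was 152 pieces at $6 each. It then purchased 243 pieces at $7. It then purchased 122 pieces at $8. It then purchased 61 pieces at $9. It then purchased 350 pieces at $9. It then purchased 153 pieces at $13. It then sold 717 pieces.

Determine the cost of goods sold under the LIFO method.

Sale 1 (717) [LIFO — newest first]: 153 @ $13 + 350 @ $9 + 61 @ $9 + 122 @ $8 + 31 @ $7 = $6,881
Ending inventory: 152 @ $6 + 212 @ $7 = $2,396

COGS = $6,881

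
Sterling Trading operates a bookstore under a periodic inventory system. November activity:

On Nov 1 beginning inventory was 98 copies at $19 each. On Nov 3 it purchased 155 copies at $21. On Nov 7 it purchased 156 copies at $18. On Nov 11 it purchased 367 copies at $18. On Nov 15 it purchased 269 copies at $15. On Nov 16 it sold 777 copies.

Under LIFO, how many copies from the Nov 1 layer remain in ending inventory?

98

Nov 16, 777 sold [LIFO — newest first]: 269 @ $15 + 367 @ $18 + 141 @ $18 = $13,179
Ending inventory: 98 @ $19 + 155 @ $21 + 15 @ $18 = $5,387
Check: goods available $18,566 = COGS $13,179 + ending $5,387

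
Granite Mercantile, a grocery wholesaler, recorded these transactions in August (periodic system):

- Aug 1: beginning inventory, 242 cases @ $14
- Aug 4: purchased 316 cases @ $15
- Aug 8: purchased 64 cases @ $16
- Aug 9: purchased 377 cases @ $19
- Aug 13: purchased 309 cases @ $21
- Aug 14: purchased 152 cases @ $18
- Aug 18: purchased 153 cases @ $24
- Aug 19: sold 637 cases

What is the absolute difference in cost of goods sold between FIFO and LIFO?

FIFO COGS: 242 @ $14 + 316 @ $15 + 64 @ $16 + 15 @ $19 = $9,437
LIFO COGS: 153 @ $24 + 152 @ $18 + 309 @ $21 + 23 @ $19 = $13,334
Difference = |$9,437 − $13,334| = $3,897

$3,897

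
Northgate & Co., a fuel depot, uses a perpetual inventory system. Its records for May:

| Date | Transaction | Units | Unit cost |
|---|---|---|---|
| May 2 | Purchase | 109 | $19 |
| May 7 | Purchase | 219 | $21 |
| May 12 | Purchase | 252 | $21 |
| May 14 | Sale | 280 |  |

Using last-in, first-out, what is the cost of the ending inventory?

May 14, 280 sold [LIFO — newest first]: 252 @ $21 + 28 @ $21 = $5,880
Ending inventory: 109 @ $19 + 191 @ $21 = $6,082
Check: goods available $11,962 = COGS $5,880 + ending $6,082

Ending inventory = $6,082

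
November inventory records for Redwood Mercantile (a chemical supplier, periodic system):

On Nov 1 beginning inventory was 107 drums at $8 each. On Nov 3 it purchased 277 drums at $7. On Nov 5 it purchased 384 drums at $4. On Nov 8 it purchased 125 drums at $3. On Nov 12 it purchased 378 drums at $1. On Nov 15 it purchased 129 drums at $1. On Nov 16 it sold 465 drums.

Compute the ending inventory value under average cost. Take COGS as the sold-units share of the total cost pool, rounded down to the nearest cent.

Nov 16, sell 465: 465/1400 × $5,213.00 → $1,731.46
Ending inventory (cost pool remaining) = $3,481.54

Ending inventory = $3,481.54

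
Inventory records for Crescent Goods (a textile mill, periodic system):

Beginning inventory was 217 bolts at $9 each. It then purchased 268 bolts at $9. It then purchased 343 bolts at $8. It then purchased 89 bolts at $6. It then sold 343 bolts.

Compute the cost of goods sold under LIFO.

Sale 1 (343) [LIFO — newest first]: 89 @ $6 + 254 @ $8 = $2,566
Ending inventory: 217 @ $9 + 268 @ $9 + 89 @ $8 = $5,077

COGS = $2,566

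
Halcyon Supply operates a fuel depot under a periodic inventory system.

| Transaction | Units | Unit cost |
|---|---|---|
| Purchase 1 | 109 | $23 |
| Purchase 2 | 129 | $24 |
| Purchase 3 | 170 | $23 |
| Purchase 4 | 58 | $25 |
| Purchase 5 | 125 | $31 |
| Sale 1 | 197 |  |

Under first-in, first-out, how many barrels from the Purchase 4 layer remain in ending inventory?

Sale 1 (197) [FIFO — oldest first]: 109 @ $23 + 88 @ $24 = $4,619
Ending inventory: 41 @ $24 + 170 @ $23 + 58 @ $25 + 125 @ $31 = $10,219
Check: goods available $14,838 = COGS $4,619 + ending $10,219

58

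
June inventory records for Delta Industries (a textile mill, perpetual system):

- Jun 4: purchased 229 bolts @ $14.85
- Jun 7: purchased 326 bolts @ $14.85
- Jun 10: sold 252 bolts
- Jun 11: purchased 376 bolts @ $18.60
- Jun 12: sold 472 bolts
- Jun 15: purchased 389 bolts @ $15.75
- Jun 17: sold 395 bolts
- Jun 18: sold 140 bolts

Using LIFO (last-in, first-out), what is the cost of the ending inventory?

Ending inventory = $905.85

Jun 10, 252 sold [LIFO — newest first]: 252 @ $14.85 = $3,742.20
Jun 12, 472 sold [LIFO — newest first]: 376 @ $18.60 + 74 @ $14.85 + 22 @ $14.85 = $8,419.20
Jun 17, 395 sold [LIFO — newest first]: 389 @ $15.75 + 6 @ $14.85 = $6,215.85
Jun 18, 140 sold [LIFO — newest first]: 140 @ $14.85 = $2,079.00
Total COGS = $3,742.20 + $8,419.20 + $6,215.85 + $2,079.00 = $20,456.25
Ending inventory: 61 @ $14.85 = $905.85
Check: goods available $21,362.10 = COGS $20,456.25 + ending $905.85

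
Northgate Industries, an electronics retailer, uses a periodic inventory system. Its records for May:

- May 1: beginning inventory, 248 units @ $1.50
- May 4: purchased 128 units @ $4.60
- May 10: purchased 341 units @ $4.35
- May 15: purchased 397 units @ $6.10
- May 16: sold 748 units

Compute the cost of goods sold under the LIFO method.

May 16, 748 sold [LIFO — newest first]: 397 @ $6.10 + 341 @ $4.35 + 10 @ $4.60 = $3,951.05
Ending inventory: 248 @ $1.50 + 118 @ $4.60 = $914.80

COGS = $3,951.05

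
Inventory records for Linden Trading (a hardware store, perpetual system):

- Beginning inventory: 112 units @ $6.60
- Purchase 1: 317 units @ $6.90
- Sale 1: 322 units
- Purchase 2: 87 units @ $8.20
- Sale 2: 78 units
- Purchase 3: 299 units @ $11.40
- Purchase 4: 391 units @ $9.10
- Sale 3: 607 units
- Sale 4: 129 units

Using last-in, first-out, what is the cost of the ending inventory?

Ending inventory = $462.00

Sale 1 (322) [LIFO — newest first]: 317 @ $6.90 + 5 @ $6.60 = $2,220.30
Sale 2 (78) [LIFO — newest first]: 78 @ $8.20 = $639.60
Sale 3 (607) [LIFO — newest first]: 391 @ $9.10 + 216 @ $11.40 = $6,020.50
Sale 4 (129) [LIFO — newest first]: 83 @ $11.40 + 9 @ $8.20 + 37 @ $6.60 = $1,264.20
Total COGS = $2,220.30 + $639.60 + $6,020.50 + $1,264.20 = $10,144.60
Ending inventory: 70 @ $6.60 = $462.00
Check: goods available $10,606.60 = COGS $10,144.60 + ending $462.00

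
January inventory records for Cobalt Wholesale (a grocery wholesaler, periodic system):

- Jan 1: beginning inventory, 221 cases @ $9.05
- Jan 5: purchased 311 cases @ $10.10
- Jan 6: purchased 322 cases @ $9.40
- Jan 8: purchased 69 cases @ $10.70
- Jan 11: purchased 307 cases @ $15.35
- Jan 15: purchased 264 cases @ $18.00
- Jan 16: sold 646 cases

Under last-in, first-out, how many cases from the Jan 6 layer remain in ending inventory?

316

Jan 16, 646 sold [LIFO — newest first]: 264 @ $18.00 + 307 @ $15.35 + 69 @ $10.70 + 6 @ $9.40 = $10,259.15
Ending inventory: 221 @ $9.05 + 311 @ $10.10 + 316 @ $9.40 = $8,111.55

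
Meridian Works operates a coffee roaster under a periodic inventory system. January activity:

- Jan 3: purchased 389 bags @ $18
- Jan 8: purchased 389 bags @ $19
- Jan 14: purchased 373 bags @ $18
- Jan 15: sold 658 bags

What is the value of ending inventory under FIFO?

Jan 15, 658 sold [FIFO — oldest first]: 389 @ $18 + 269 @ $19 = $12,113
Ending inventory: 120 @ $19 + 373 @ $18 = $8,994
Check: goods available $21,107 = COGS $12,113 + ending $8,994

Ending inventory = $8,994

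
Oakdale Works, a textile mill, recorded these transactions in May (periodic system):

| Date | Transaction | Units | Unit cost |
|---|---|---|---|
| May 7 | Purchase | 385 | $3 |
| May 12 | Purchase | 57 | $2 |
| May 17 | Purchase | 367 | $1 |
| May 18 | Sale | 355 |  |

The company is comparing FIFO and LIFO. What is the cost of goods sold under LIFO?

COGS = $355

FIFO COGS: 355 @ $3 = $1,065
LIFO COGS: 355 @ $1 = $355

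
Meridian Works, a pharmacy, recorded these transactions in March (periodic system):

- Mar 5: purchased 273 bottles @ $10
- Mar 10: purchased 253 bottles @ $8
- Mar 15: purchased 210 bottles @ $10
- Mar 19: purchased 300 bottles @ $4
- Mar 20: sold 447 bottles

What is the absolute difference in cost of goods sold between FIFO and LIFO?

$1,452

FIFO COGS: 273 @ $10 + 174 @ $8 = $4,122
LIFO COGS: 300 @ $4 + 147 @ $10 = $2,670
Difference = |$4,122 − $2,670| = $1,452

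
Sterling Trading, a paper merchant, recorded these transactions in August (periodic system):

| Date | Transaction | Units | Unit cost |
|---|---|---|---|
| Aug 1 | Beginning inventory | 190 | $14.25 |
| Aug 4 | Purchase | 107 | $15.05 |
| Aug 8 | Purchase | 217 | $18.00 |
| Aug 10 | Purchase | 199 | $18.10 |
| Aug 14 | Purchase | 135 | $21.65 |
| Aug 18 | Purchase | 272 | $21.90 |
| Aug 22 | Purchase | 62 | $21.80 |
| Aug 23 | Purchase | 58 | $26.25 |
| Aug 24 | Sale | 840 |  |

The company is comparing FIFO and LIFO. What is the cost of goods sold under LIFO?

FIFO COGS: 190 @ $14.25 + 107 @ $15.05 + 217 @ $18.00 + 199 @ $18.10 + 127 @ $21.65 = $14,575.30
LIFO COGS: 58 @ $26.25 + 62 @ $21.80 + 272 @ $21.90 + 135 @ $21.65 + 199 @ $18.10 + 114 @ $18.00 = $17,407.55

COGS = $17,407.55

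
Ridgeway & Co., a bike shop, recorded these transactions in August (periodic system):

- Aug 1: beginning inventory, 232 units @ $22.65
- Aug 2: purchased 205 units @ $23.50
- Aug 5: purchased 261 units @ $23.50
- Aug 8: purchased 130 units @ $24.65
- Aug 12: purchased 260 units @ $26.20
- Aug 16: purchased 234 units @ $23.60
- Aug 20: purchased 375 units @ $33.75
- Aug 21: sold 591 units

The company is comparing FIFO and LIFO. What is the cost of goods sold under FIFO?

FIFO COGS: 232 @ $22.65 + 205 @ $23.50 + 154 @ $23.50 = $13,691.30
LIFO COGS: 375 @ $33.75 + 216 @ $23.60 = $17,753.85

COGS = $13,691.30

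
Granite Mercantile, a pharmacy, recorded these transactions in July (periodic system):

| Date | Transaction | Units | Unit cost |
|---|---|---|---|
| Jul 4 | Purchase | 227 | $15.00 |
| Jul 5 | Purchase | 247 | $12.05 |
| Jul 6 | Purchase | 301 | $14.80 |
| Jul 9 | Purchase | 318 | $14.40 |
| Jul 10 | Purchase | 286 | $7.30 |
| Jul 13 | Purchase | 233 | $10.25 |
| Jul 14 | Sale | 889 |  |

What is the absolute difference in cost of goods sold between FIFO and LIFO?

FIFO COGS: 227 @ $15.00 + 247 @ $12.05 + 301 @ $14.80 + 114 @ $14.40 = $12,477.75
LIFO COGS: 233 @ $10.25 + 286 @ $7.30 + 318 @ $14.40 + 52 @ $14.80 = $9,824.85
Difference = |$12,477.75 − $9,824.85| = $2,652.90

$2,652.90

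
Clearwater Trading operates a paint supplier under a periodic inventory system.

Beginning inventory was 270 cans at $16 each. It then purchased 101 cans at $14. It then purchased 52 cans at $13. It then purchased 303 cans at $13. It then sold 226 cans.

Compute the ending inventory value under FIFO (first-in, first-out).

Ending inventory = $6,733

Sale 1 (226) [FIFO — oldest first]: 226 @ $16 = $3,616
Ending inventory: 44 @ $16 + 101 @ $14 + 52 @ $13 + 303 @ $13 = $6,733
Check: goods available $10,349 = COGS $3,616 + ending $6,733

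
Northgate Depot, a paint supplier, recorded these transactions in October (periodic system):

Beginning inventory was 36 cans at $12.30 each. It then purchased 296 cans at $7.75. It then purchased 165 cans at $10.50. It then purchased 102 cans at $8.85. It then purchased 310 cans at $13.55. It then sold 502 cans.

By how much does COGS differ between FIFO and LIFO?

$1,534.65

FIFO COGS: 36 @ $12.30 + 296 @ $7.75 + 165 @ $10.50 + 5 @ $8.85 = $4,513.55
LIFO COGS: 310 @ $13.55 + 102 @ $8.85 + 90 @ $10.50 = $6,048.20
Difference = |$4,513.55 − $6,048.20| = $1,534.65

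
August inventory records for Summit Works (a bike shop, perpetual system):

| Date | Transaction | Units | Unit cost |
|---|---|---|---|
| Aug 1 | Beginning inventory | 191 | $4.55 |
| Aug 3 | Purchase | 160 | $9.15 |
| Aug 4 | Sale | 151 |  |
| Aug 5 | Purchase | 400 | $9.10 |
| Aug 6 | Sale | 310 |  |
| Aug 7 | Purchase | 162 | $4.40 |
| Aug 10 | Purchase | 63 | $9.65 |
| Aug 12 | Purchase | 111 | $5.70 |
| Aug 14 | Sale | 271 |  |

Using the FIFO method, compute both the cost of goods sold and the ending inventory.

Aug 4, 151 sold [FIFO — oldest first]: 151 @ $4.55 = $687.05
Aug 6, 310 sold [FIFO — oldest first]: 40 @ $4.55 + 160 @ $9.15 + 110 @ $9.10 = $2,647.00
Aug 14, 271 sold [FIFO — oldest first]: 271 @ $9.10 = $2,466.10
Total COGS = $687.05 + $2,647.00 + $2,466.10 = $5,800.15
Ending inventory: 19 @ $9.10 + 162 @ $4.40 + 63 @ $9.65 + 111 @ $5.70 = $2,126.35
Check: goods available $7,926.50 = COGS $5,800.15 + ending $2,126.35

COGS = $5,800.15; ending inventory = $2,126.35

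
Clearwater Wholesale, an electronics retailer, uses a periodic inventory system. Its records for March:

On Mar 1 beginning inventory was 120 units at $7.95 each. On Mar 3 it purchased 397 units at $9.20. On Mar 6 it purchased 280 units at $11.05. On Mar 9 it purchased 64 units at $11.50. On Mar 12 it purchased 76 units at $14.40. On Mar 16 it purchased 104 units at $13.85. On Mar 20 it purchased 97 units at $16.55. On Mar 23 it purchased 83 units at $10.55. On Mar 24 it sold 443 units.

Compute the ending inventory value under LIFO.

Ending inventory = $7,490.45

Mar 24, 443 sold [LIFO — newest first]: 83 @ $10.55 + 97 @ $16.55 + 104 @ $13.85 + 76 @ $14.40 + 64 @ $11.50 + 19 @ $11.05 = $5,961.75
Ending inventory: 120 @ $7.95 + 397 @ $9.20 + 261 @ $11.05 = $7,490.45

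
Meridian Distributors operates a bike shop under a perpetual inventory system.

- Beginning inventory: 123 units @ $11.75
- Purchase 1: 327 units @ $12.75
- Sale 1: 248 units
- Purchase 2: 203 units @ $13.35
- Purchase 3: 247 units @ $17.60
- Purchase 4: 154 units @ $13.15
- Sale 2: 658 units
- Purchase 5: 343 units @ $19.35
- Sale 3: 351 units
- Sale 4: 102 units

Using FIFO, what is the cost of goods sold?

Sale 1 (248) [FIFO — oldest first]: 123 @ $11.75 + 125 @ $12.75 = $3,039.00
Sale 2 (658) [FIFO — oldest first]: 202 @ $12.75 + 203 @ $13.35 + 247 @ $17.60 + 6 @ $13.15 = $9,711.65
Sale 3 (351) [FIFO — oldest first]: 148 @ $13.15 + 203 @ $19.35 = $5,874.25
Sale 4 (102) [FIFO — oldest first]: 102 @ $19.35 = $1,973.70
Total COGS = $3,039.00 + $9,711.65 + $5,874.25 + $1,973.70 = $20,598.60
Ending inventory: 38 @ $19.35 = $735.30
Check: goods available $21,333.90 = COGS $20,598.60 + ending $735.30

COGS = $20,598.60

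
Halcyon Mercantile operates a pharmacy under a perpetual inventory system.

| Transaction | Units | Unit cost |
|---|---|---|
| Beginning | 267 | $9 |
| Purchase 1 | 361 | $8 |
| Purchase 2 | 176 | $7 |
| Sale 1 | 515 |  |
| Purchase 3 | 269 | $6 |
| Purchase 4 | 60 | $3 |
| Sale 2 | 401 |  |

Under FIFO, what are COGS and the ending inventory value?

COGS = $7,195; ending inventory = $1,122

Sale 1 (515) [FIFO — oldest first]: 267 @ $9 + 248 @ $8 = $4,387
Sale 2 (401) [FIFO — oldest first]: 113 @ $8 + 176 @ $7 + 112 @ $6 = $2,808
Total COGS = $4,387 + $2,808 = $7,195
Ending inventory: 157 @ $6 + 60 @ $3 = $1,122
Check: goods available $8,317 = COGS $7,195 + ending $1,122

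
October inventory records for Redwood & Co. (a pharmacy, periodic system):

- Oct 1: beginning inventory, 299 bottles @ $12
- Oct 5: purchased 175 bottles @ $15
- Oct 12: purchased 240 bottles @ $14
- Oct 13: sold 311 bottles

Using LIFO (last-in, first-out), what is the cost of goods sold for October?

COGS = $4,425

Oct 13, 311 sold [LIFO — newest first]: 240 @ $14 + 71 @ $15 = $4,425
Ending inventory: 299 @ $12 + 104 @ $15 = $5,148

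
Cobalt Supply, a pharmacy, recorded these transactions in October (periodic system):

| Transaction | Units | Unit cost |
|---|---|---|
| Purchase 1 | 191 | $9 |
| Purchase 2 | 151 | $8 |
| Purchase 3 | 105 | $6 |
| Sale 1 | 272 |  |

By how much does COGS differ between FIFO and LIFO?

$385

FIFO COGS: 191 @ $9 + 81 @ $8 = $2,367
LIFO COGS: 105 @ $6 + 151 @ $8 + 16 @ $9 = $1,982
Difference = |$2,367 − $1,982| = $385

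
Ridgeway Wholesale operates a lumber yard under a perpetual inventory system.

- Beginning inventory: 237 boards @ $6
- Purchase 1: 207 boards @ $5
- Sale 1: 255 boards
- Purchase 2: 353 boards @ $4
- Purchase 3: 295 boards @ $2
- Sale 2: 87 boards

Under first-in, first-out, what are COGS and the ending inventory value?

COGS = $1,947; ending inventory = $2,512

Sale 1 (255) [FIFO — oldest first]: 237 @ $6 + 18 @ $5 = $1,512
Sale 2 (87) [FIFO — oldest first]: 87 @ $5 = $435
Total COGS = $1,512 + $435 = $1,947
Ending inventory: 102 @ $5 + 353 @ $4 + 295 @ $2 = $2,512
Check: goods available $4,459 = COGS $1,947 + ending $2,512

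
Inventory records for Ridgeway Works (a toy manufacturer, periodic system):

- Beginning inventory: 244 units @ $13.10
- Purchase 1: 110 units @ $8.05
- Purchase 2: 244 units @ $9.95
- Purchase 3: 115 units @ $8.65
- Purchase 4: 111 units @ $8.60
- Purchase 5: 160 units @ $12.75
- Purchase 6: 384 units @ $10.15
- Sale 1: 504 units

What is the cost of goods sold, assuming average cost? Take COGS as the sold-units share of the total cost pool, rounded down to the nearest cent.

Sale 1, sell 504: 504/1368 × $14,396.65 → $5,304.02
Ending inventory (cost pool remaining) = $9,092.63

COGS = $5,304.02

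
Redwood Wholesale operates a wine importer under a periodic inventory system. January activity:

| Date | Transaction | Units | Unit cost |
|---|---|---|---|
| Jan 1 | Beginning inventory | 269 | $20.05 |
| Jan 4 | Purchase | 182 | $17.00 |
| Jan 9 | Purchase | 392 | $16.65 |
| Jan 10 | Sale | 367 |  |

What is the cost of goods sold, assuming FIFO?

Jan 10, 367 sold [FIFO — oldest first]: 269 @ $20.05 + 98 @ $17.00 = $7,059.45
Ending inventory: 84 @ $17.00 + 392 @ $16.65 = $7,954.80

COGS = $7,059.45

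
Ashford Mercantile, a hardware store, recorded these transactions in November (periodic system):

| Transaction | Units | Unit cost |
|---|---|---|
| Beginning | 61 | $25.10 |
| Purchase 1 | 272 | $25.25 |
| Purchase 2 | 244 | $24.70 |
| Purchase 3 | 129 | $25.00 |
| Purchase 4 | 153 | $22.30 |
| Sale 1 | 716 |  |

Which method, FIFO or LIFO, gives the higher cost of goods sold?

FIFO COGS: 61 @ $25.10 + 272 @ $25.25 + 244 @ $24.70 + 129 @ $25.00 + 10 @ $22.30 = $17,873.90
LIFO COGS: 153 @ $22.30 + 129 @ $25.00 + 244 @ $24.70 + 190 @ $25.25 = $17,461.20

FIFO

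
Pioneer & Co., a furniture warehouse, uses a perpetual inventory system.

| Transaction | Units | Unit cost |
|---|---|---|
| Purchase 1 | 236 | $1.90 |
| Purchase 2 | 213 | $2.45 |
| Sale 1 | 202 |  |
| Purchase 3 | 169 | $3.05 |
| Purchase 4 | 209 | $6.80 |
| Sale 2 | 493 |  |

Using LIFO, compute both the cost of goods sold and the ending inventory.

COGS = $2,656.10; ending inventory = $250.80

Sale 1 (202) [LIFO — newest first]: 202 @ $2.45 = $494.90
Sale 2 (493) [LIFO — newest first]: 209 @ $6.80 + 169 @ $3.05 + 11 @ $2.45 + 104 @ $1.90 = $2,161.20
Total COGS = $494.90 + $2,161.20 = $2,656.10
Ending inventory: 132 @ $1.90 = $250.80
Check: goods available $2,906.90 = COGS $2,656.10 + ending $250.80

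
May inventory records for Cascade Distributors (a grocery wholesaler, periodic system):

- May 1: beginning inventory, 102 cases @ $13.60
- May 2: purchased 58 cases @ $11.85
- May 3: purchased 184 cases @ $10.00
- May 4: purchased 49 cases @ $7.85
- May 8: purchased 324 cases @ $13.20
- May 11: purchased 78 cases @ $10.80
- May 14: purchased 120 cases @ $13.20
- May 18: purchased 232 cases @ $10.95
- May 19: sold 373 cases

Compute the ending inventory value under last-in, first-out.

May 19, 373 sold [LIFO — newest first]: 232 @ $10.95 + 120 @ $13.20 + 21 @ $10.80 = $4,351.20
Ending inventory: 102 @ $13.60 + 58 @ $11.85 + 184 @ $10.00 + 49 @ $7.85 + 324 @ $13.20 + 57 @ $10.80 = $9,191.55
Check: goods available $13,542.75 = COGS $4,351.20 + ending $9,191.55

Ending inventory = $9,191.55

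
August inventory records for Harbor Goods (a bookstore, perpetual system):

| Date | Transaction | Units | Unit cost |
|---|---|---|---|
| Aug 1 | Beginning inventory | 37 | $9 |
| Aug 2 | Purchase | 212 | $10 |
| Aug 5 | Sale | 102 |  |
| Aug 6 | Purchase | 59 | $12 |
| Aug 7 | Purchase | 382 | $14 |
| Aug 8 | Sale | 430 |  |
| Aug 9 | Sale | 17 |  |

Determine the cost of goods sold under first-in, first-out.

COGS = $6,535

Aug 5, 102 sold [FIFO — oldest first]: 37 @ $9 + 65 @ $10 = $983
Aug 8, 430 sold [FIFO — oldest first]: 147 @ $10 + 59 @ $12 + 224 @ $14 = $5,314
Aug 9, 17 sold [FIFO — oldest first]: 17 @ $14 = $238
Total COGS = $983 + $5,314 + $238 = $6,535
Ending inventory: 141 @ $14 = $1,974
Check: goods available $8,509 = COGS $6,535 + ending $1,974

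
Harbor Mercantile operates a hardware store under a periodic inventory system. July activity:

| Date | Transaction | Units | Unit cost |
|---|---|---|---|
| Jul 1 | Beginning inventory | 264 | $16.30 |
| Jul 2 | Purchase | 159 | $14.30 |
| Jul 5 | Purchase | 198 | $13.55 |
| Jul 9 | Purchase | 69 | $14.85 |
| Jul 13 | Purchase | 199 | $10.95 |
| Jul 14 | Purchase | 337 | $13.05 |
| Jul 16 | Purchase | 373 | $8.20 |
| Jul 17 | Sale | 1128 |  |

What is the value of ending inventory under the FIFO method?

Jul 17, 1128 sold [FIFO — oldest first]: 264 @ $16.30 + 159 @ $14.30 + 198 @ $13.55 + 69 @ $14.85 + 199 @ $10.95 + 239 @ $13.05 = $15,582.45
Ending inventory: 98 @ $13.05 + 373 @ $8.20 = $4,337.50
Check: goods available $19,919.95 = COGS $15,582.45 + ending $4,337.50

Ending inventory = $4,337.50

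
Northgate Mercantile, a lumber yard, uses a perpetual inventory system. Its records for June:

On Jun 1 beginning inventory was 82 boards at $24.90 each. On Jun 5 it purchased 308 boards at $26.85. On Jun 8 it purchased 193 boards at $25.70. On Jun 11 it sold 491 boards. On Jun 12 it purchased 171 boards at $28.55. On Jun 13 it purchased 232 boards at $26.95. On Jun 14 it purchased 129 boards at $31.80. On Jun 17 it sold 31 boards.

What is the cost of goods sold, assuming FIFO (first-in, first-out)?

COGS = $13,704.00

Jun 11, 491 sold [FIFO — oldest first]: 82 @ $24.90 + 308 @ $26.85 + 101 @ $25.70 = $12,907.30
Jun 17, 31 sold [FIFO — oldest first]: 31 @ $25.70 = $796.70
Total COGS = $12,907.30 + $796.70 = $13,704.00
Ending inventory: 61 @ $25.70 + 171 @ $28.55 + 232 @ $26.95 + 129 @ $31.80 = $16,804.35
Check: goods available $30,508.35 = COGS $13,704.00 + ending $16,804.35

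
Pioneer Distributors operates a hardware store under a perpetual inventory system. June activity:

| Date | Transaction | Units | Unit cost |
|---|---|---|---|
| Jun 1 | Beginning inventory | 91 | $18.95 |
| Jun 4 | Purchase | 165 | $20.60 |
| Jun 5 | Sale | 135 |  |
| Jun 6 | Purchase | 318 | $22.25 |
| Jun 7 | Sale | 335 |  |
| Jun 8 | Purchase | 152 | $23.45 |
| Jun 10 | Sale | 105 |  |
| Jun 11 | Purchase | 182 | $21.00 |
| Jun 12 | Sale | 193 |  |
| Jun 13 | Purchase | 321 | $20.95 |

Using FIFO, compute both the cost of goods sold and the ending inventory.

Jun 5, 135 sold [FIFO — oldest first]: 91 @ $18.95 + 44 @ $20.60 = $2,630.85
Jun 7, 335 sold [FIFO — oldest first]: 121 @ $20.60 + 214 @ $22.25 = $7,254.10
Jun 10, 105 sold [FIFO — oldest first]: 104 @ $22.25 + 1 @ $23.45 = $2,337.45
Jun 12, 193 sold [FIFO — oldest first]: 151 @ $23.45 + 42 @ $21.00 = $4,422.95
Total COGS = $2,630.85 + $7,254.10 + $2,337.45 + $4,422.95 = $16,645.35
Ending inventory: 140 @ $21.00 + 321 @ $20.95 = $9,664.95

COGS = $16,645.35; ending inventory = $9,664.95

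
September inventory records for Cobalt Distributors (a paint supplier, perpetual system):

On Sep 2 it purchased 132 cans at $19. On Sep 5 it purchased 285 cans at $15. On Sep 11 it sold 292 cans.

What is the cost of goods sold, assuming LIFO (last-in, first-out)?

Sep 11, 292 sold [LIFO — newest first]: 285 @ $15 + 7 @ $19 = $4,408
Ending inventory: 125 @ $19 = $2,375

COGS = $4,408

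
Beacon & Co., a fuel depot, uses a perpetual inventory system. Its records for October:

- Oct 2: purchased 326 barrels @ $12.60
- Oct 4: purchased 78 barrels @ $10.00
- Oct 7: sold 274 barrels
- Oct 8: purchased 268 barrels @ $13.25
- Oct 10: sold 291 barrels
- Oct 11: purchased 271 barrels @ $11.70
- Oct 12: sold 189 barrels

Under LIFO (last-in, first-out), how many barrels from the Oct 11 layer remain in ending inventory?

82

Oct 7, 274 sold [LIFO — newest first]: 78 @ $10.00 + 196 @ $12.60 = $3,249.60
Oct 10, 291 sold [LIFO — newest first]: 268 @ $13.25 + 23 @ $12.60 = $3,840.80
Oct 12, 189 sold [LIFO — newest first]: 189 @ $11.70 = $2,211.30
Total COGS = $3,249.60 + $3,840.80 + $2,211.30 = $9,301.70
Ending inventory: 107 @ $12.60 + 82 @ $11.70 = $2,307.60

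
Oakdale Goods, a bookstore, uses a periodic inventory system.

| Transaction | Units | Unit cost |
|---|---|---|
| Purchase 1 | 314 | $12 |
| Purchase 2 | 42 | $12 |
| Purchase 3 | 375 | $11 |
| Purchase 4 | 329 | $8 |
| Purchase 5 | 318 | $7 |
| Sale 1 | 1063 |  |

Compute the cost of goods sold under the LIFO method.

COGS = $9,475

Sale 1 (1063) [LIFO — newest first]: 318 @ $7 + 329 @ $8 + 375 @ $11 + 41 @ $12 = $9,475
Ending inventory: 314 @ $12 + 1 @ $12 = $3,780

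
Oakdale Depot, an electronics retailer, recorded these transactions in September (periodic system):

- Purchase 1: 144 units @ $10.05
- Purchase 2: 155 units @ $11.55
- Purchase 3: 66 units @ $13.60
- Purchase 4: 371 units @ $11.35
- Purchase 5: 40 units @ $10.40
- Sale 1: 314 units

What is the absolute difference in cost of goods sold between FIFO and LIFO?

FIFO COGS: 144 @ $10.05 + 155 @ $11.55 + 15 @ $13.60 = $3,441.45
LIFO COGS: 40 @ $10.40 + 274 @ $11.35 = $3,525.90
Difference = |$3,441.45 − $3,525.90| = $84.45

$84.45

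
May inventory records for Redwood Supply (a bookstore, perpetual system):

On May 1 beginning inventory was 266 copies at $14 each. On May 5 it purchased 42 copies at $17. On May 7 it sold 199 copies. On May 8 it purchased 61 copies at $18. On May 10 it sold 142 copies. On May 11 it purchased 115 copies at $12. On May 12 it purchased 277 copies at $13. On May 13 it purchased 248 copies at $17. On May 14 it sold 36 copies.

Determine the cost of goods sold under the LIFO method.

May 7, 199 sold [LIFO — newest first]: 42 @ $17 + 157 @ $14 = $2,912
May 10, 142 sold [LIFO — newest first]: 61 @ $18 + 81 @ $14 = $2,232
May 14, 36 sold [LIFO — newest first]: 36 @ $17 = $612
Total COGS = $2,912 + $2,232 + $612 = $5,756
Ending inventory: 28 @ $14 + 115 @ $12 + 277 @ $13 + 212 @ $17 = $8,977

COGS = $5,756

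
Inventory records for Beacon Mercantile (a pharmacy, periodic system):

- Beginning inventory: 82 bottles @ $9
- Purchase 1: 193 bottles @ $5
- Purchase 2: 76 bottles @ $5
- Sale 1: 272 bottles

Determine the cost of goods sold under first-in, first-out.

COGS = $1,688

Sale 1 (272) [FIFO — oldest first]: 82 @ $9 + 190 @ $5 = $1,688
Ending inventory: 3 @ $5 + 76 @ $5 = $395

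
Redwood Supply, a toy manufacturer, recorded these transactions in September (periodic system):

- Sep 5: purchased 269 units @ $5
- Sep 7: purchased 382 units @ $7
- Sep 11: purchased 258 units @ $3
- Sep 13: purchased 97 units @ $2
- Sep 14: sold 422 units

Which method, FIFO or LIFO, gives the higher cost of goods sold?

FIFO COGS: 269 @ $5 + 153 @ $7 = $2,416
LIFO COGS: 97 @ $2 + 258 @ $3 + 67 @ $7 = $1,437

FIFO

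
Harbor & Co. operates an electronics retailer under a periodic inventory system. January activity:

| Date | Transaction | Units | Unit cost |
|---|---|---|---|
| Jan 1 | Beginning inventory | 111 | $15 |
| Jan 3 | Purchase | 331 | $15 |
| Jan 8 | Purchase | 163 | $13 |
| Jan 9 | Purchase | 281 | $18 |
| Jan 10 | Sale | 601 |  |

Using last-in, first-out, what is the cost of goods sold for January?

Jan 10, 601 sold [LIFO — newest first]: 281 @ $18 + 163 @ $13 + 157 @ $15 = $9,532
Ending inventory: 111 @ $15 + 174 @ $15 = $4,275

COGS = $9,532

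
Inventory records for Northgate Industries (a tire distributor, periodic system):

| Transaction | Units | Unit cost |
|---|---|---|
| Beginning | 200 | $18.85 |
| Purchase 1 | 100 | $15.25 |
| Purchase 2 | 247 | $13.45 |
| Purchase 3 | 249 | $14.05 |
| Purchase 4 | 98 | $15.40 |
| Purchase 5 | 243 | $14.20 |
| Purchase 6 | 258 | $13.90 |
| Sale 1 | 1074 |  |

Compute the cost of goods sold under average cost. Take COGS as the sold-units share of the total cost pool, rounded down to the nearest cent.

Sale 1, sell 1074: 1074/1395 × $20,661.60 → $15,907.21
Ending inventory (cost pool remaining) = $4,754.39

COGS = $15,907.21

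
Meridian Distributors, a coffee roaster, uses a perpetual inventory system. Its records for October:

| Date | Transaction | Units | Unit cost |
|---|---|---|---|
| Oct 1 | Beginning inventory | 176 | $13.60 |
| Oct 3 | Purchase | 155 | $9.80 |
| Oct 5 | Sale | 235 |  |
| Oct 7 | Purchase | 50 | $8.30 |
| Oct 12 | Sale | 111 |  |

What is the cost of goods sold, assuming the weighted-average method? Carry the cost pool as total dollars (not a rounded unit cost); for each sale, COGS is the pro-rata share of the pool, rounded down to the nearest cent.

COGS = $3,956.07

After Oct 1: 176 on hand, pool $2,393.60 (≈ $13.6000 each)
After Oct 3: 331 on hand, pool $3,912.60 (≈ $11.8205 each)
Oct 5, sell 235: 235/331 × $3,912.60 → $2,777.82
After Oct 7: 146 on hand, pool $1,549.78 (≈ $10.6149 each)
Oct 12, sell 111: 111/146 × $1,549.78 → $1,178.25
Total COGS = $2,777.82 + $1,178.25 = $3,956.07
Ending inventory (cost pool remaining) = $371.53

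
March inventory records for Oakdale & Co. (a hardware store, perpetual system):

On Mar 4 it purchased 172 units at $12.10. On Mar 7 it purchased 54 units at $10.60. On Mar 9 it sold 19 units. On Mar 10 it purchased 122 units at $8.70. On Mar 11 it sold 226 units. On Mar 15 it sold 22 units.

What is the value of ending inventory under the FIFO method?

Mar 9, 19 sold [FIFO — oldest first]: 19 @ $12.10 = $229.90
Mar 11, 226 sold [FIFO — oldest first]: 153 @ $12.10 + 54 @ $10.60 + 19 @ $8.70 = $2,589.00
Mar 15, 22 sold [FIFO — oldest first]: 22 @ $8.70 = $191.40
Total COGS = $229.90 + $2,589.00 + $191.40 = $3,010.30
Ending inventory: 81 @ $8.70 = $704.70

Ending inventory = $704.70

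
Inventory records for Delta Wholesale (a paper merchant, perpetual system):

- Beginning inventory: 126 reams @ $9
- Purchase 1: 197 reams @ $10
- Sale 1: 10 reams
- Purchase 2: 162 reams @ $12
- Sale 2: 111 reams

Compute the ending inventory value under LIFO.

Sale 1 (10) [LIFO — newest first]: 10 @ $10 = $100
Sale 2 (111) [LIFO — newest first]: 111 @ $12 = $1,332
Total COGS = $100 + $1,332 = $1,432
Ending inventory: 126 @ $9 + 187 @ $10 + 51 @ $12 = $3,616
Check: goods available $5,048 = COGS $1,432 + ending $3,616

Ending inventory = $3,616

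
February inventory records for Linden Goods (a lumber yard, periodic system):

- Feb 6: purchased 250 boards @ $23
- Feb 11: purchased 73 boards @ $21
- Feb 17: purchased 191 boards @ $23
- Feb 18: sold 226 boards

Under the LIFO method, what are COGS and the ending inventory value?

Feb 18, 226 sold [LIFO — newest first]: 191 @ $23 + 35 @ $21 = $5,128
Ending inventory: 250 @ $23 + 38 @ $21 = $6,548

COGS = $5,128; ending inventory = $6,548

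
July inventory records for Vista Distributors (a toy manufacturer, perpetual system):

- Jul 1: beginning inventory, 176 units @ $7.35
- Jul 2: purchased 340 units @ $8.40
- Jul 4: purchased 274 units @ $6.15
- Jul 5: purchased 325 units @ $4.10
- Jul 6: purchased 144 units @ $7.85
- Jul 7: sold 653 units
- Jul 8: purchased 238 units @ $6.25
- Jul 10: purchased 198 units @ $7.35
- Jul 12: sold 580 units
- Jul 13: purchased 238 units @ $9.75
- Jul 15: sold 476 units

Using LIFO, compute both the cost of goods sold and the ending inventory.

Jul 7, 653 sold [LIFO — newest first]: 144 @ $7.85 + 325 @ $4.10 + 184 @ $6.15 = $3,594.50
Jul 12, 580 sold [LIFO — newest first]: 198 @ $7.35 + 238 @ $6.25 + 90 @ $6.15 + 54 @ $8.40 = $3,949.90
Jul 15, 476 sold [LIFO — newest first]: 238 @ $9.75 + 238 @ $8.40 = $4,319.70
Total COGS = $3,594.50 + $3,949.90 + $4,319.70 = $11,864.10
Ending inventory: 176 @ $7.35 + 48 @ $8.40 = $1,696.80

COGS = $11,864.10; ending inventory = $1,696.80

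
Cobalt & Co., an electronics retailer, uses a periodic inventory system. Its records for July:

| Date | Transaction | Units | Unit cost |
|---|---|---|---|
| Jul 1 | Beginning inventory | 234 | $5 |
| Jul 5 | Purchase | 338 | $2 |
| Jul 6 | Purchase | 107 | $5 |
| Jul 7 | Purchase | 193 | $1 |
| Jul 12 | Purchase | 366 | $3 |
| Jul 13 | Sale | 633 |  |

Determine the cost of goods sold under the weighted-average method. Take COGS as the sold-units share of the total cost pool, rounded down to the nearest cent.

COGS = $1,877.52

Jul 13, sell 633: 633/1238 × $3,672.00 → $1,877.52
Ending inventory (cost pool remaining) = $1,794.48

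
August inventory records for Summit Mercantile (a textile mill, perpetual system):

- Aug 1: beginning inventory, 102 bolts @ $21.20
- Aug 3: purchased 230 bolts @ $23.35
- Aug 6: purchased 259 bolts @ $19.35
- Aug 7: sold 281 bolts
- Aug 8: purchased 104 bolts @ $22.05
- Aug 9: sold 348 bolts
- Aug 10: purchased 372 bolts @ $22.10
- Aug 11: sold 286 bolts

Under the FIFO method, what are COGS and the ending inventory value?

COGS = $19,699.75; ending inventory = $3,359.20

Aug 7, 281 sold [FIFO — oldest first]: 102 @ $21.20 + 179 @ $23.35 = $6,342.05
Aug 9, 348 sold [FIFO — oldest first]: 51 @ $23.35 + 259 @ $19.35 + 38 @ $22.05 = $7,040.40
Aug 11, 286 sold [FIFO — oldest first]: 66 @ $22.05 + 220 @ $22.10 = $6,317.30
Total COGS = $6,342.05 + $7,040.40 + $6,317.30 = $19,699.75
Ending inventory: 152 @ $22.10 = $3,359.20
Check: goods available $23,058.95 = COGS $19,699.75 + ending $3,359.20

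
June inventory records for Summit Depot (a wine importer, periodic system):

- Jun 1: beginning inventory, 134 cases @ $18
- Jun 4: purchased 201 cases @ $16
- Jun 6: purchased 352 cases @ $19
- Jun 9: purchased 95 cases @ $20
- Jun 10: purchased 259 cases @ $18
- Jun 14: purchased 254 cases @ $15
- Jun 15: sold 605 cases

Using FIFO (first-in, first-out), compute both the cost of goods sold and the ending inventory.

COGS = $10,758; ending inventory = $11,930

Jun 15, 605 sold [FIFO — oldest first]: 134 @ $18 + 201 @ $16 + 270 @ $19 = $10,758
Ending inventory: 82 @ $19 + 95 @ $20 + 259 @ $18 + 254 @ $15 = $11,930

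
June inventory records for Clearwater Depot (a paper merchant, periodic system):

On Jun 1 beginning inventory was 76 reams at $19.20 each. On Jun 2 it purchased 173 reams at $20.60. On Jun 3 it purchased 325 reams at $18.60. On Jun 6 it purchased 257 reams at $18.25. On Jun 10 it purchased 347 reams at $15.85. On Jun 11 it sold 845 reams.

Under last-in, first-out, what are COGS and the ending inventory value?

Jun 11, 845 sold [LIFO — newest first]: 347 @ $15.85 + 257 @ $18.25 + 241 @ $18.60 = $14,672.80
Ending inventory: 76 @ $19.20 + 173 @ $20.60 + 84 @ $18.60 = $6,585.40

COGS = $14,672.80; ending inventory = $6,585.40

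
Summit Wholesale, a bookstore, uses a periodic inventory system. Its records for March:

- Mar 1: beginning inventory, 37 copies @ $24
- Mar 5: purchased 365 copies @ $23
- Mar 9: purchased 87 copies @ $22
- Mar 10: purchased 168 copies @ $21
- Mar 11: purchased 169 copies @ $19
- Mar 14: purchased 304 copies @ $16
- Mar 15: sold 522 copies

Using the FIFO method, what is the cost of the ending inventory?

Ending inventory = $10,910

Mar 15, 522 sold [FIFO — oldest first]: 37 @ $24 + 365 @ $23 + 87 @ $22 + 33 @ $21 = $11,890
Ending inventory: 135 @ $21 + 169 @ $19 + 304 @ $16 = $10,910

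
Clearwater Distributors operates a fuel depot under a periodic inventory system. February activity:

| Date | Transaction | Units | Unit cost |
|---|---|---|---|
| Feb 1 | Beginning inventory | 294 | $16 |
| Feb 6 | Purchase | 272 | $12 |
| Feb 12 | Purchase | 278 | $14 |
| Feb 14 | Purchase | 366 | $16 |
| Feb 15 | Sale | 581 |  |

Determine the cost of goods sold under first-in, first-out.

Feb 15, 581 sold [FIFO — oldest first]: 294 @ $16 + 272 @ $12 + 15 @ $14 = $8,178
Ending inventory: 263 @ $14 + 366 @ $16 = $9,538

COGS = $8,178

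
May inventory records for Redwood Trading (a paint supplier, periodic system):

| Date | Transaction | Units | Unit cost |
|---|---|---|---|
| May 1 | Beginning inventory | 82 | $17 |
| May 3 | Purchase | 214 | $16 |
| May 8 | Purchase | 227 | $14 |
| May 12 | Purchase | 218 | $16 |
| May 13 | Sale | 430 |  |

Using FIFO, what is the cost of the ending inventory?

Ending inventory = $4,790

May 13, 430 sold [FIFO — oldest first]: 82 @ $17 + 214 @ $16 + 134 @ $14 = $6,694
Ending inventory: 93 @ $14 + 218 @ $16 = $4,790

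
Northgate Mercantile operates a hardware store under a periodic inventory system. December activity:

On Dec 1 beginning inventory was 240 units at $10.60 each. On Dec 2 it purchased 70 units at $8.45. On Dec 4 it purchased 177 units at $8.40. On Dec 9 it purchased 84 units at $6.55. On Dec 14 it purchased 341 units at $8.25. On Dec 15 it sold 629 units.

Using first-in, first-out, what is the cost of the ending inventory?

Dec 15, 629 sold [FIFO — oldest first]: 240 @ $10.60 + 70 @ $8.45 + 177 @ $8.40 + 84 @ $6.55 + 58 @ $8.25 = $5,651.00
Ending inventory: 283 @ $8.25 = $2,334.75
Check: goods available $7,985.75 = COGS $5,651.00 + ending $2,334.75

Ending inventory = $2,334.75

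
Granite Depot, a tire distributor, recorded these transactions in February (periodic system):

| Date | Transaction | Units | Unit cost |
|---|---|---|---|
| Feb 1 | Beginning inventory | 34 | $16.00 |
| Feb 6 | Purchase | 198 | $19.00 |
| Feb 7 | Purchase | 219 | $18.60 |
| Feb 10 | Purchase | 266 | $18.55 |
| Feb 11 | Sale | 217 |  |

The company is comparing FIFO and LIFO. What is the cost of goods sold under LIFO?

COGS = $4,025.35

FIFO COGS: 34 @ $16.00 + 183 @ $19.00 = $4,021.00
LIFO COGS: 217 @ $18.55 = $4,025.35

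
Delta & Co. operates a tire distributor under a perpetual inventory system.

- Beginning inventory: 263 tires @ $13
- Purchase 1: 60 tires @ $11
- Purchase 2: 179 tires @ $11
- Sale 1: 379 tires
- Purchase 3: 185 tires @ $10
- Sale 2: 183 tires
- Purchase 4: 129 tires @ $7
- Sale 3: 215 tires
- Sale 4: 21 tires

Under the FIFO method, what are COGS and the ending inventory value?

Sale 1 (379) [FIFO — oldest first]: 263 @ $13 + 60 @ $11 + 56 @ $11 = $4,695
Sale 2 (183) [FIFO — oldest first]: 123 @ $11 + 60 @ $10 = $1,953
Sale 3 (215) [FIFO — oldest first]: 125 @ $10 + 90 @ $7 = $1,880
Sale 4 (21) [FIFO — oldest first]: 21 @ $7 = $147
Total COGS = $4,695 + $1,953 + $1,880 + $147 = $8,675
Ending inventory: 18 @ $7 = $126

COGS = $8,675; ending inventory = $126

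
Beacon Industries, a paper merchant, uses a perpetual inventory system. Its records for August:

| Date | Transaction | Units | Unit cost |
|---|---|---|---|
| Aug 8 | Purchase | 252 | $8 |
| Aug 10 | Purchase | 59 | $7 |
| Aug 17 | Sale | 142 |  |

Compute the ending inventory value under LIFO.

Ending inventory = $1,352

Aug 17, 142 sold [LIFO — newest first]: 59 @ $7 + 83 @ $8 = $1,077
Ending inventory: 169 @ $8 = $1,352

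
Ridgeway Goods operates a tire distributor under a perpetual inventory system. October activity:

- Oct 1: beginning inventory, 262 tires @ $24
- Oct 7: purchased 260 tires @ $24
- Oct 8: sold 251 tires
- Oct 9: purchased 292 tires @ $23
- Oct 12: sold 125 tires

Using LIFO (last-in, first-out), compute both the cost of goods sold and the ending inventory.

COGS = $8,899; ending inventory = $10,345

Oct 8, 251 sold [LIFO — newest first]: 251 @ $24 = $6,024
Oct 12, 125 sold [LIFO — newest first]: 125 @ $23 = $2,875
Total COGS = $6,024 + $2,875 = $8,899
Ending inventory: 262 @ $24 + 9 @ $24 + 167 @ $23 = $10,345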